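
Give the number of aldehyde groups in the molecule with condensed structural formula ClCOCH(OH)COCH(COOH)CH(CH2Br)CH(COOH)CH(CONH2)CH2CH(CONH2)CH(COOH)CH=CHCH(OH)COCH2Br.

–C(=O)Cl: carbonyl C bonded to C and to a halogen → acyl halide (not alkyl halide).
–OH on an sp³ carbon → alcohol (secondary).
–C(=O)– with carbon on both sides → ketone.
pendant –COOH: carbonyl C bonded to C and –OH → carboxylic acid.
pendant –CH2X: halogen on sp³ carbon → alkyl halide.
pendant –COOH: carbonyl C bonded to C and –OH → carboxylic acid.
pendant –CONH2: carbonyl C bonded to C and N → amide.
pendant –CONH2: carbonyl C bonded to C and N → amide.
pendant –COOH: carbonyl C bonded to C and –OH → carboxylic acid.
C=C double bond → alkene.
–OH on an sp³ carbon → alcohol (secondary).
–C(=O)– with carbon on both sides → ketone.
halogen on an sp³ carbon → alkyl halide.
No segment is a aldehyde: ClCO is acyl halide, not aldehyde; CO is ketone, not aldehyde; CH(COOH) is carboxylic acid, not aldehyde. → 0.

0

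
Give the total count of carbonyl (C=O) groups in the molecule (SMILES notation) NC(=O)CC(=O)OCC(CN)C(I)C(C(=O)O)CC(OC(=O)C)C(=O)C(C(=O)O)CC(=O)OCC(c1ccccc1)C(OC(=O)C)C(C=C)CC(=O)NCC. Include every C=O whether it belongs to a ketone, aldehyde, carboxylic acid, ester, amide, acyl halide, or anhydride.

9

H2NCO: amide, 1 C=O (running total 1).
CH2COOCH2: ester, 1 C=O (running total 2).
CH(COOH): carboxylic acid, 1 C=O (running total 3).
CH(OCOCH3): ester, 1 C=O (running total 4).
CO: ketone, 1 C=O (running total 5).
CH(COOH): carboxylic acid, 1 C=O (running total 6).
CH2COOCH2: ester, 1 C=O (running total 7).
CH(OCOCH3): ester, 1 C=O (running total 8).
CH2CONHCH2: amide, 1 C=O (running total 9).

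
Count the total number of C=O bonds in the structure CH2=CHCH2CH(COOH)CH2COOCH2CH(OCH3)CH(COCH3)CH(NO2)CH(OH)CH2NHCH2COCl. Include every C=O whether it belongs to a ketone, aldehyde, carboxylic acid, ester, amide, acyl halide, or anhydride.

4

CH(COOH): carboxylic acid, 1 C=O (running total 1).
CH2COOCH2: ester, 1 C=O (running total 2).
CH(COCH3): ketone, 1 C=O (running total 3).
COCl: acyl halide, 1 C=O (running total 4).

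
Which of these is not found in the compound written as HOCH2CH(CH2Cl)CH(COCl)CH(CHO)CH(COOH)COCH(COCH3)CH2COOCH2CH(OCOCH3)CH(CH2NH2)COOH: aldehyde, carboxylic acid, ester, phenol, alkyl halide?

phenol

alkyl halide: present (CH(CH2Cl) — pendant –CH2X: halogen on sp³ carbon → alkyl halide).
ester: present (CH2COOCH2 — –C(=O)–O–C with C on the carbonyl side → ester).
aldehyde: present (CH(CHO) — pendant –CHO: carbonyl C bonded to C and H → aldehyde).
carboxylic acid: present (CH(COOH) — pendant –COOH: carbonyl C bonded to C and –OH → carboxylic acid).
phenol: absent. In HOCH2, the –OH is on an sp³ carbon, not on an aromatic ring, so it is an alcohol.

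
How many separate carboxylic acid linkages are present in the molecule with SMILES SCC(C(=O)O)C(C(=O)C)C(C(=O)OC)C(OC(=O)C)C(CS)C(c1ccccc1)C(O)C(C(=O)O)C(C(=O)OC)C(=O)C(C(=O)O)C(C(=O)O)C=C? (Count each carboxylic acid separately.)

4

Reading the structure from left to right:
  HSCH2: –SH on an sp³ carbon → thiol.
  CH(COOH): pendant –COOH: carbonyl C bonded to C and –OH → carboxylic acid.
  CH(COCH3): pendant –COCH3: carbonyl C bonded to two carbons → ketone.
  CH(COOCH3): pendant –COOCH3: carbonyl C bonded to C and –OCH3 → ester.
  CH(OCOCH3): pendant –OC(=O)CH3: an acyloxy group → ester.
  CH(CH2SH): pendant –CH2SH → thiol.
  CH(C6H5): pendant –C6H5: benzene ring → arene.
  CH(OH): –OH on an sp³ carbon → alcohol (secondary).
  CH(COOH): pendant –COOH: carbonyl C bonded to C and –OH → carboxylic acid.
  CH(COOCH3): pendant –COOCH3: carbonyl C bonded to C and –OCH3 → ester.
  CO: –C(=O)– with carbon on both sides → ketone.
  CH(COOH): pendant –COOH: carbonyl C bonded to C and –OH → carboxylic acid.
  CH(COOH): pendant –COOH: carbonyl C bonded to C and –OH → carboxylic acid.
  CH=CH2: C=C double bond → alkene.
Carboxylic acid appears at: CH(COOH), CH(COOH), CH(COOH), CH(COOH) → 4.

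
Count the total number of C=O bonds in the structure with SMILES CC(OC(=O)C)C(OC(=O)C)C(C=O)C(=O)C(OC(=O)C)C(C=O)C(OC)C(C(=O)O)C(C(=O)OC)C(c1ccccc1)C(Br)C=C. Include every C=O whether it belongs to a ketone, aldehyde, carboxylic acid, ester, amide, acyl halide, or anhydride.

8

CH(OCOCH3): ester, 1 C=O (running total 1).
CH(OCOCH3): ester, 1 C=O (running total 2).
CH(CHO): aldehyde, 1 C=O (running total 3).
CO: ketone, 1 C=O (running total 4).
CH(OCOCH3): ester, 1 C=O (running total 5).
CH(CHO): aldehyde, 1 C=O (running total 6).
CH(COOH): carboxylic acid, 1 C=O (running total 7).
CH(COOCH3): ester, 1 C=O (running total 8).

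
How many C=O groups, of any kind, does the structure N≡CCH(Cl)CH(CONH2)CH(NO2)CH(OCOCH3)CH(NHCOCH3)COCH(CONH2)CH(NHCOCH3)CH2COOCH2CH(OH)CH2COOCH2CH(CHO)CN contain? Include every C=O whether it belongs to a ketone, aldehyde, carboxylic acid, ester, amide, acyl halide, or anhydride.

9

CH(CONH2): amide, 1 C=O (running total 1).
CH(OCOCH3): ester, 1 C=O (running total 2).
CH(NHCOCH3): amide, 1 C=O (running total 3).
CO: ketone, 1 C=O (running total 4).
CH(CONH2): amide, 1 C=O (running total 5).
CH(NHCOCH3): amide, 1 C=O (running total 6).
CH2COOCH2: ester, 1 C=O (running total 7).
CH2COOCH2: ester, 1 C=O (running total 8).
CH(CHO): aldehyde, 1 C=O (running total 9).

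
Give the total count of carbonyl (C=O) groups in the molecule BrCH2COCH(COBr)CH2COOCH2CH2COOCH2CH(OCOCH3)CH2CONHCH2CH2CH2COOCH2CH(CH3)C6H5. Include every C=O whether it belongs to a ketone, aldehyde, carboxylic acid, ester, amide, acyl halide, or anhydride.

7

CO: ketone, 1 C=O (running total 1).
CH(COBr): acyl halide, 1 C=O (running total 2).
CH2COOCH2: ester, 1 C=O (running total 3).
CH2COOCH2: ester, 1 C=O (running total 4).
CH(OCOCH3): ester, 1 C=O (running total 5).
CH2CONHCH2: amide, 1 C=O (running total 6).
CH2COOCH2: ester, 1 C=O (running total 7).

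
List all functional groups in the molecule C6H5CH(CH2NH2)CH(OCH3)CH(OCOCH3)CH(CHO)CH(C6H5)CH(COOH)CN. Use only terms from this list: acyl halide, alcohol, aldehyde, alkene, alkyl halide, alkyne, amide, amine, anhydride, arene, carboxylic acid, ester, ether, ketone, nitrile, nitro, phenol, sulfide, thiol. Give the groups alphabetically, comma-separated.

Taking each segment in turn:
  C6H5: C6H5– phenyl ring → arene.
  CH(CH2NH2): pendant –CH2NH2: N on sp³ C, no adjacent C=O → amine.
  CH(OCH3): pendant –OCH3: C–O–C with sp³ C, no adjacent C=O → ether.
  CH(OCOCH3): pendant –OC(=O)CH3: an acyloxy group → ester.
  CH(CHO): pendant –CHO: carbonyl C bonded to C and H → aldehyde.
  CH(C6H5): pendant –C6H5: benzene ring → arene.
  CH(COOH): pendant –COOH: carbonyl C bonded to C and –OH → carboxylic acid.
  CN: –C≡N: carbon triple-bonded to nitrogen → nitrile.

aldehyde, amine, arene, carboxylic acid, ester, ether, nitrile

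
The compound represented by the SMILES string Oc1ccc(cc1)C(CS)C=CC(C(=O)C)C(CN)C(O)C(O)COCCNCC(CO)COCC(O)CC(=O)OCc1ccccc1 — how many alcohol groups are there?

4

Taking each segment in turn:
  HOC6H4: –OH attached directly to an aromatic ring → phenol (not alcohol); the ring itself is an arene.
  CH(CH2SH): pendant –CH2SH → thiol.
  CH=CH: C=C double bond → alkene.
  CH(COCH3): pendant –COCH3: carbonyl C bonded to two carbons → ketone.
  CH(CH2NH2): pendant –CH2NH2: N on sp³ C, no adjacent C=O → amine.
  CH(OH): –OH on an sp³ carbon → alcohol (secondary).
  CH(OH): –OH on an sp³ carbon → alcohol (secondary).
  CH2OCH2: C–O–C with sp³ carbons on both sides and no adjacent C=O → ether.
  CH2NHCH2: C–N–C with sp³ carbons and no adjacent C=O → amine (secondary).
  CH(CH2OH): pendant –CH2OH on an sp³ backbone C → alcohol.
  CH2OCH2: C–O–C with sp³ carbons on both sides and no adjacent C=O → ether.
  CH(OH): –OH on an sp³ carbon → alcohol (secondary).
  CH2COOCH2: –C(=O)–O–C with C on the carbonyl side → ester.
  C6H5: –C6H5 phenyl ring → arene.
Alcohol appears at: CH(OH), CH(OH), CH(CH2OH), CH(OH) → 4.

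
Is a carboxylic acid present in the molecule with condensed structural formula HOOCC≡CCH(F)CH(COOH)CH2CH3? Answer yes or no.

Working along the chain:
  HOOC: –COOH: carbonyl C bonded to –OH and C → carboxylic acid (the –OH is not a separate alcohol).
  C≡C: C≡C triple bond → alkyne.
  CH(F): halogen on an sp³ carbon → alkyl halide.
  CH(COOH): pendant –COOH: carbonyl C bonded to C and –OH → carboxylic acid.
The HOOC segment supplies the carboxylic acid: –COOH: carbonyl C bonded to –OH and C → carboxylic acid (the –OH is not a separate alcohol).

yes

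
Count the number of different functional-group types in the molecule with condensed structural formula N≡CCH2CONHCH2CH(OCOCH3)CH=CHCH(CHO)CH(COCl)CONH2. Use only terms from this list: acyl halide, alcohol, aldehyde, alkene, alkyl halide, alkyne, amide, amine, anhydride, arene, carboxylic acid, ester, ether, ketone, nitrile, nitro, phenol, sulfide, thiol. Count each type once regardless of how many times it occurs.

6

N≡C–: carbon triple-bonded to nitrogen → nitrile.
–C(=O)–N– linkage → amide (the N is not an amine).
pendant –OC(=O)CH3: an acyloxy group → ester.
C=C double bond → alkene.
pendant –CHO: carbonyl C bonded to C and H → aldehyde.
pendant –C(=O)X: carbonyl C bonded to C and halogen → acyl halide.
–C(=O)NH2: carbonyl C bonded to C and to N → amide (the N is not a separate amine).
Distinct types present: acyl halide, aldehyde, alkene, amide, ester, nitrile.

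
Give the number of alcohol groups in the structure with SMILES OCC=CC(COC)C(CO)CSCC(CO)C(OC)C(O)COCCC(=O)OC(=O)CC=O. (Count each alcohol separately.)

HO– on an sp³ carbon → alcohol.
C=C double bond → alkene.
pendant –CH2OCH3: C–O–C linkage → ether.
pendant –CH2OH on an sp³ backbone C → alcohol.
C–S–C linkage → sulfide (thioether).
pendant –CH2OH on an sp³ backbone C → alcohol.
pendant –OCH3: C–O–C with sp³ C, no adjacent C=O → ether.
–OH on an sp³ carbon → alcohol (secondary).
C–O–C with sp³ carbons on both sides and no adjacent C=O → ether.
two acyl groups sharing one oxygen, –C(=O)–O–C(=O)– → anhydride.
terminal –CHO: carbonyl C bonded to H and C → aldehyde.
Alcohol appears at: HOCH2, CH(CH2OH), CH(CH2OH), CH(OH) → 4.

4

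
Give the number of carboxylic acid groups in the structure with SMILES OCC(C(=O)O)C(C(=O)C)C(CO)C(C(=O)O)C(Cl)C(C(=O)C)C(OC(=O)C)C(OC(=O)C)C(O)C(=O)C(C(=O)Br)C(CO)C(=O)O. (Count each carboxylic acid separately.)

HO– on an sp³ carbon → alcohol.
pendant –COOH: carbonyl C bonded to C and –OH → carboxylic acid.
pendant –COCH3: carbonyl C bonded to two carbons → ketone.
pendant –CH2OH on an sp³ backbone C → alcohol.
pendant –COOH: carbonyl C bonded to C and –OH → carboxylic acid.
halogen on an sp³ carbon → alkyl halide.
pendant –COCH3: carbonyl C bonded to two carbons → ketone.
pendant –OC(=O)CH3: an acyloxy group → ester.
pendant –OC(=O)CH3: an acyloxy group → ester.
–OH on an sp³ carbon → alcohol (secondary).
–C(=O)– with carbon on both sides → ketone.
pendant –C(=O)X: carbonyl C bonded to C and halogen → acyl halide.
pendant –CH2OH on an sp³ backbone C → alcohol.
–COOH: carbonyl C bonded to –OH and C → carboxylic acid (the –OH is not a separate alcohol).
Carboxylic acid appears at: CH(COOH), CH(COOH), COOH → 3.

3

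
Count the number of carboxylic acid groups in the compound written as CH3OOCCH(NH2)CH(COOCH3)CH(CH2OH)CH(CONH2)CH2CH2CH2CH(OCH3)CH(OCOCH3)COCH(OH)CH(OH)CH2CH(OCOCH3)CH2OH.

Taking each segment in turn:
  CH3OOC: CH3O–C(=O)–: carbonyl C bonded to C and to –OCH3 → ester (not ketone + ether).
  CH(NH2): –NH2 on an sp³ carbon with no adjacent C=O → amine.
  CH(COOCH3): pendant –COOCH3: carbonyl C bonded to C and –OCH3 → ester.
  CH(CH2OH): pendant –CH2OH on an sp³ backbone C → alcohol.
  CH(CONH2): pendant –CONH2: carbonyl C bonded to C and N → amide.
  CH(OCH3): pendant –OCH3: C–O–C with sp³ C, no adjacent C=O → ether.
  CH(OCOCH3): pendant –OC(=O)CH3: an acyloxy group → ester.
  CO: –C(=O)– with carbon on both sides → ketone.
  CH(OH): –OH on an sp³ carbon → alcohol (secondary).
  CH(OH): –OH on an sp³ carbon → alcohol (secondary).
  CH(OCOCH3): pendant –OC(=O)CH3: an acyloxy group → ester.
  CH2OH: –OH on an sp³ carbon → alcohol.
No segment is a carboxylic acid: CH3OOC is ester, not carboxylic acid; CH(COOCH3) is ester, not carboxylic acid; CH(CH2OH) is alcohol, not carboxylic acid. → 0.

0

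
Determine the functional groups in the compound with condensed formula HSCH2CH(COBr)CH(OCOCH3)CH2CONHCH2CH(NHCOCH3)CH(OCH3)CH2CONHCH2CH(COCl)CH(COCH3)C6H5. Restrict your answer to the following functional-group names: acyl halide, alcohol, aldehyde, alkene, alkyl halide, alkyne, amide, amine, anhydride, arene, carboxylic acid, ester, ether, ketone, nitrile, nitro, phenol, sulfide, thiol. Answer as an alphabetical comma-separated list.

acyl halide, amide, arene, ester, ether, ketone, thiol

Taking each segment in turn:
  HSCH2: –SH on an sp³ carbon → thiol.
  CH(COBr): pendant –C(=O)X: carbonyl C bonded to C and halogen → acyl halide.
  CH(OCOCH3): pendant –OC(=O)CH3: an acyloxy group → ester.
  CH2CONHCH2: –C(=O)–N– linkage → amide (the N is not an amine).
  CH(NHCOCH3): pendant –NHC(=O)CH3: N bonded to a carbonyl → amide (not amine).
  CH(OCH3): pendant –OCH3: C–O–C with sp³ C, no adjacent C=O → ether.
  CH2CONHCH2: –C(=O)–N– linkage → amide (the N is not an amine).
  CH(COCl): pendant –C(=O)X: carbonyl C bonded to C and halogen → acyl halide.
  CH(COCH3): pendant –COCH3: carbonyl C bonded to two carbons → ketone.
  C6H5: –C6H5 phenyl ring → arene.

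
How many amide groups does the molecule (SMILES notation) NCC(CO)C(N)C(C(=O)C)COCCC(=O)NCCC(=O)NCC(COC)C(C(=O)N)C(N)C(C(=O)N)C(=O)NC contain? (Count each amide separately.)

Taking each segment in turn:
  H2NCH2: –NH2 on an sp³ carbon with no adjacent C=O → amine.
  CH(CH2OH): pendant –CH2OH on an sp³ backbone C → alcohol.
  CH(NH2): –NH2 on an sp³ carbon with no adjacent C=O → amine.
  CH(COCH3): pendant –COCH3: carbonyl C bonded to two carbons → ketone.
  CH2OCH2: C–O–C with sp³ carbons on both sides and no adjacent C=O → ether.
  CH2CONHCH2: –C(=O)–N– linkage → amide (the N is not an amine).
  CH2CONHCH2: –C(=O)–N– linkage → amide (the N is not an amine).
  CH(CH2OCH3): pendant –CH2OCH3: C–O–C linkage → ether.
  CH(CONH2): pendant –CONH2: carbonyl C bonded to C and N → amide.
  CH(NH2): –NH2 on an sp³ carbon with no adjacent C=O → amine.
  CH(CONH2): pendant –CONH2: carbonyl C bonded to C and N → amide.
  CONHCH3: –C(=O)NHCH3: carbonyl C bonded to C and to N → amide (the N is not an amine).
Amide appears at: CH2CONHCH2, CH2CONHCH2, CH(CONH2), CH(CONH2), CONHCH3 → 5.

5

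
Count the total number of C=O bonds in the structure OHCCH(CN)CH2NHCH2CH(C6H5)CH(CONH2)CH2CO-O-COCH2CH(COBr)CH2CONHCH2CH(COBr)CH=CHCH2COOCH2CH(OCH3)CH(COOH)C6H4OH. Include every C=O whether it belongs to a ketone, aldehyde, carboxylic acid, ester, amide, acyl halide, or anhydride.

OHC: aldehyde, 1 C=O (running total 1).
CH(CONH2): amide, 1 C=O (running total 2).
CH2CO-O-COCH2: anhydride, 2 C=O (running total 4).
CH(COBr): acyl halide, 1 C=O (running total 5).
CH2CONHCH2: amide, 1 C=O (running total 6).
CH(COBr): acyl halide, 1 C=O (running total 7).
CH2COOCH2: ester, 1 C=O (running total 8).
CH(COOH): carboxylic acid, 1 C=O (running total 9).

9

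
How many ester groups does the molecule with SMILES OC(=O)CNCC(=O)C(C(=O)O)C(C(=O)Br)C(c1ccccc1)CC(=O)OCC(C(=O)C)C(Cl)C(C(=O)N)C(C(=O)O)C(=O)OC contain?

2

Working along the chain:
  HOOC: –COOH: carbonyl C bonded to –OH and C → carboxylic acid (the –OH is not a separate alcohol).
  CH2NHCH2: C–N–C with sp³ carbons and no adjacent C=O → amine (secondary).
  CO: –C(=O)– with carbon on both sides → ketone.
  CH(COOH): pendant –COOH: carbonyl C bonded to C and –OH → carboxylic acid.
  CH(COBr): pendant –C(=O)X: carbonyl C bonded to C and halogen → acyl halide.
  CH(C6H5): pendant –C6H5: benzene ring → arene.
  CH2COOCH2: –C(=O)–O–C with C on the carbonyl side → ester.
  CH(COCH3): pendant –COCH3: carbonyl C bonded to two carbons → ketone.
  CH(Cl): halogen on an sp³ carbon → alkyl halide.
  CH(CONH2): pendant –CONH2: carbonyl C bonded to C and N → amide.
  CH(COOH): pendant –COOH: carbonyl C bonded to C and –OH → carboxylic acid.
  COOCH3: –C(=O)OCH3: carbonyl C bonded to C and to –OCH3 → ester (not ketone + ether).
Ester appears at: CH2COOCH2, COOCH3 → 2.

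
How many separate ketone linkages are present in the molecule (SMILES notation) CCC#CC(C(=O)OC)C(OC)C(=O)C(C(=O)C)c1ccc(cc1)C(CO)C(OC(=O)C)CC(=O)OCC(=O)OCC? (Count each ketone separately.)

2

C≡C triple bond → alkyne.
pendant –COOCH3: carbonyl C bonded to C and –OCH3 → ester.
pendant –OCH3: C–O–C with sp³ C, no adjacent C=O → ether.
–C(=O)– with carbon on both sides → ketone.
pendant –COCH3: carbonyl C bonded to two carbons → ketone.
para-disubstituted benzene ring → arene.
pendant –CH2OH on an sp³ backbone C → alcohol.
pendant –OC(=O)CH3: an acyloxy group → ester.
–C(=O)–O–C with C on the carbonyl side → ester.
–C(=O)OCH2CH3: carbonyl C bonded to C and to –OEt → ester.
Ketone appears at: CO, CH(COCH3) → 2.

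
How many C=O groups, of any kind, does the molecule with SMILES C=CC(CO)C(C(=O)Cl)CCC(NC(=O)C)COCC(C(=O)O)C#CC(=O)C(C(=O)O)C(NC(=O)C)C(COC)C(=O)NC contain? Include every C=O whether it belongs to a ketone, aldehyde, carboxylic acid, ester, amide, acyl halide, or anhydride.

7

CH(COCl): acyl halide, 1 C=O (running total 1).
CH(NHCOCH3): amide, 1 C=O (running total 2).
CH(COOH): carboxylic acid, 1 C=O (running total 3).
CO: ketone, 1 C=O (running total 4).
CH(COOH): carboxylic acid, 1 C=O (running total 5).
CH(NHCOCH3): amide, 1 C=O (running total 6).
CONHCH3: amide, 1 C=O (running total 7).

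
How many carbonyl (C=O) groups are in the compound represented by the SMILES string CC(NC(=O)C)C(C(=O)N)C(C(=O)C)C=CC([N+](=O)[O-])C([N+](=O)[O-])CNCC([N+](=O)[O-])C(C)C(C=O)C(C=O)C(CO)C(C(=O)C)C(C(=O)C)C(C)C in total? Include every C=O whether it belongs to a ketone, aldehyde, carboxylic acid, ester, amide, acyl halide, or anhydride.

CH(NHCOCH3): amide, 1 C=O (running total 1).
CH(CONH2): amide, 1 C=O (running total 2).
CH(COCH3): ketone, 1 C=O (running total 3).
CH(CHO): aldehyde, 1 C=O (running total 4).
CH(CHO): aldehyde, 1 C=O (running total 5).
CH(COCH3): ketone, 1 C=O (running total 6).
CH(COCH3): ketone, 1 C=O (running total 7).

7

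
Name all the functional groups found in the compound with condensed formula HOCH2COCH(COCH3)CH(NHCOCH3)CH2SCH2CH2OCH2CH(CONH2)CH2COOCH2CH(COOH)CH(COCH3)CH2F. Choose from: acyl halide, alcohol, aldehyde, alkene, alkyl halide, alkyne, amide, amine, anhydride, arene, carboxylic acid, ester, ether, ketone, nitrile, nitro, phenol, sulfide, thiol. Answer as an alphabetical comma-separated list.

alcohol, alkyl halide, amide, carboxylic acid, ester, ether, ketone, sulfide

Working along the chain:
  HOCH2: HO– on an sp³ carbon → alcohol.
  CO: –C(=O)– with carbon on both sides → ketone.
  CH(COCH3): pendant –COCH3: carbonyl C bonded to two carbons → ketone.
  CH(NHCOCH3): pendant –NHC(=O)CH3: N bonded to a carbonyl → amide (not amine).
  CH2SCH2: C–S–C linkage → sulfide (thioether).
  CH2OCH2: C–O–C with sp³ carbons on both sides and no adjacent C=O → ether.
  CH(CONH2): pendant –CONH2: carbonyl C bonded to C and N → amide.
  CH2COOCH2: –C(=O)–O–C with C on the carbonyl side → ester.
  CH(COOH): pendant –COOH: carbonyl C bonded to C and –OH → carboxylic acid.
  CH(COCH3): pendant –COCH3: carbonyl C bonded to two carbons → ketone.
  CH2F: halogen on an sp³ carbon → alkyl halide.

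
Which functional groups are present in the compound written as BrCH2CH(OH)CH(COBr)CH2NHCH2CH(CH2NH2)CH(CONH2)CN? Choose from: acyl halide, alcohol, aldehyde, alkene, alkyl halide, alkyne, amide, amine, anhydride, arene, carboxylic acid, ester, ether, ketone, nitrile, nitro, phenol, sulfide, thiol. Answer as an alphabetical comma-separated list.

Taking each segment in turn:
  BrCH2: halogen on an sp³ carbon → alkyl halide.
  CH(OH): –OH on an sp³ carbon → alcohol (secondary).
  CH(COBr): pendant –C(=O)X: carbonyl C bonded to C and halogen → acyl halide.
  CH2NHCH2: C–N–C with sp³ carbons and no adjacent C=O → amine (secondary).
  CH(CH2NH2): pendant –CH2NH2: N on sp³ C, no adjacent C=O → amine.
  CH(CONH2): pendant –CONH2: carbonyl C bonded to C and N → amide.
  CN: –C≡N: carbon triple-bonded to nitrogen → nitrile.

acyl halide, alcohol, alkyl halide, amide, amine, nitrile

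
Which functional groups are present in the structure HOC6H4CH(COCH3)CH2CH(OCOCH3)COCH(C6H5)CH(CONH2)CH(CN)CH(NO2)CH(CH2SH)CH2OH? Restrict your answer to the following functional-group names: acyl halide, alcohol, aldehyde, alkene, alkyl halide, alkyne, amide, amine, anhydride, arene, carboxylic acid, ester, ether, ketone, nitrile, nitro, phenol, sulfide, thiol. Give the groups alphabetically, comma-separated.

alcohol, amide, arene, ester, ketone, nitrile, nitro, phenol, thiol

Working along the chain:
  HOC6H4: –OH attached directly to an aromatic ring → phenol (not alcohol); the ring itself is an arene.
  CH(COCH3): pendant –COCH3: carbonyl C bonded to two carbons → ketone.
  CH(OCOCH3): pendant –OC(=O)CH3: an acyloxy group → ester.
  CO: –C(=O)– with carbon on both sides → ketone.
  CH(C6H5): pendant –C6H5: benzene ring → arene.
  CH(CONH2): pendant –CONH2: carbonyl C bonded to C and N → amide.
  CH(CN): pendant –C≡N: nitrile.
  CH(NO2): –NO2 on an sp³ carbon → nitro (the N=O is not a carbonyl).
  CH(CH2SH): pendant –CH2SH → thiol.
  CH2OH: –OH on an sp³ carbon → alcohol.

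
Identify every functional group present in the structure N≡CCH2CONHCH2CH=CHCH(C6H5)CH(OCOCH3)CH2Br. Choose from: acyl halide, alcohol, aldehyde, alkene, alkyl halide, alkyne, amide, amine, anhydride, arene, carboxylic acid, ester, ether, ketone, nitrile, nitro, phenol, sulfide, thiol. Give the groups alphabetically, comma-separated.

Reading the structure from left to right:
  N≡C: N≡C–: carbon triple-bonded to nitrogen → nitrile.
  CH2CONHCH2: –C(=O)–N– linkage → amide (the N is not an amine).
  CH=CH: C=C double bond → alkene.
  CH(C6H5): pendant –C6H5: benzene ring → arene.
  CH(OCOCH3): pendant –OC(=O)CH3: an acyloxy group → ester.
  CH2Br: halogen on an sp³ carbon → alkyl halide.

alkene, alkyl halide, amide, arene, ester, nitrile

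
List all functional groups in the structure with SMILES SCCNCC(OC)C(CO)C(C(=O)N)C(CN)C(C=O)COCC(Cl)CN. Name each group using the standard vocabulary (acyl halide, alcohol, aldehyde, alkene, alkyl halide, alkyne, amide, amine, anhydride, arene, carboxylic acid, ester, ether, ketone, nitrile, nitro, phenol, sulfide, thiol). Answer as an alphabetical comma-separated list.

alcohol, aldehyde, alkyl halide, amide, amine, ether, thiol

Working along the chain:
  HSCH2: –SH on an sp³ carbon → thiol.
  CH2NHCH2: C–N–C with sp³ carbons and no adjacent C=O → amine (secondary).
  CH(OCH3): pendant –OCH3: C–O–C with sp³ C, no adjacent C=O → ether.
  CH(CH2OH): pendant –CH2OH on an sp³ backbone C → alcohol.
  CH(CONH2): pendant –CONH2: carbonyl C bonded to C and N → amide.
  CH(CH2NH2): pendant –CH2NH2: N on sp³ C, no adjacent C=O → amine.
  CH(CHO): pendant –CHO: carbonyl C bonded to C and H → aldehyde.
  CH2OCH2: C–O–C with sp³ carbons on both sides and no adjacent C=O → ether.
  CH(Cl): halogen on an sp³ carbon → alkyl halide.
  CH2NH2: –NH2 on an sp³ carbon with no adjacent C=O → amine.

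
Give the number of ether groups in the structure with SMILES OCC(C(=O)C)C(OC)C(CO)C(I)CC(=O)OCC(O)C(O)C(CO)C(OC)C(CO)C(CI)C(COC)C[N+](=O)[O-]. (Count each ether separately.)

HO– on an sp³ carbon → alcohol.
pendant –COCH3: carbonyl C bonded to two carbons → ketone.
pendant –OCH3: C–O–C with sp³ C, no adjacent C=O → ether.
pendant –CH2OH on an sp³ backbone C → alcohol.
halogen on an sp³ carbon → alkyl halide.
–C(=O)–O–C with C on the carbonyl side → ester.
–OH on an sp³ carbon → alcohol (secondary).
–OH on an sp³ carbon → alcohol (secondary).
pendant –CH2OH on an sp³ backbone C → alcohol.
pendant –OCH3: C–O–C with sp³ C, no adjacent C=O → ether.
pendant –CH2OH on an sp³ backbone C → alcohol.
pendant –CH2X: halogen on sp³ carbon → alkyl halide.
pendant –CH2OCH3: C–O–C linkage → ether.
–NO2 on carbon → nitro group.
Ether appears at: CH(OCH3), CH(OCH3), CH(CH2OCH3) → 3.

3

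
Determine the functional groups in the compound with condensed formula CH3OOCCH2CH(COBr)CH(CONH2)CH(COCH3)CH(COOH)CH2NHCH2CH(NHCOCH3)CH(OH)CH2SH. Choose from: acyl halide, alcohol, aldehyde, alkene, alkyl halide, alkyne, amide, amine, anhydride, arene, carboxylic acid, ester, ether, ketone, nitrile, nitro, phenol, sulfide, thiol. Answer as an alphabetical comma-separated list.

acyl halide, alcohol, amide, amine, carboxylic acid, ester, ketone, thiol

Taking each segment in turn:
  CH3OOC: CH3O–C(=O)–: carbonyl C bonded to C and to –OCH3 → ester (not ketone + ether).
  CH(COBr): pendant –C(=O)X: carbonyl C bonded to C and halogen → acyl halide.
  CH(CONH2): pendant –CONH2: carbonyl C bonded to C and N → amide.
  CH(COCH3): pendant –COCH3: carbonyl C bonded to two carbons → ketone.
  CH(COOH): pendant –COOH: carbonyl C bonded to C and –OH → carboxylic acid.
  CH2NHCH2: C–N–C with sp³ carbons and no adjacent C=O → amine (secondary).
  CH(NHCOCH3): pendant –NHC(=O)CH3: N bonded to a carbonyl → amide (not amine).
  CH(OH): –OH on an sp³ carbon → alcohol (secondary).
  CH2SH: –SH on an sp³ carbon → thiol.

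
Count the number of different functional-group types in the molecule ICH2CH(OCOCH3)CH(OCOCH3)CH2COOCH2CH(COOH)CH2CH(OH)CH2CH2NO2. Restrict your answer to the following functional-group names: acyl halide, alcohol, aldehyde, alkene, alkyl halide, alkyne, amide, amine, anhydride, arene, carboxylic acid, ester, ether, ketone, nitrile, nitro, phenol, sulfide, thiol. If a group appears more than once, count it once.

Reading the structure from left to right:
  ICH2: halogen on an sp³ carbon → alkyl halide.
  CH(OCOCH3): pendant –OC(=O)CH3: an acyloxy group → ester.
  CH(OCOCH3): pendant –OC(=O)CH3: an acyloxy group → ester.
  CH2COOCH2: –C(=O)–O–C with C on the carbonyl side → ester.
  CH(COOH): pendant –COOH: carbonyl C bonded to C and –OH → carboxylic acid.
  CH(OH): –OH on an sp³ carbon → alcohol (secondary).
  CH2NO2: –NO2 on carbon → nitro group.
Distinct types present: alcohol, alkyl halide, carboxylic acid, ester, nitro.

5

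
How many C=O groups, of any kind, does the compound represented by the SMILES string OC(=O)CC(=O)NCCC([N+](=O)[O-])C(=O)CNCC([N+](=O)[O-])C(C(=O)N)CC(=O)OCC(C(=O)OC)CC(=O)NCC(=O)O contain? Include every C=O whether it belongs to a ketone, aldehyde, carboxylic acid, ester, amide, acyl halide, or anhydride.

HOOC: carboxylic acid, 1 C=O (running total 1).
CH2CONHCH2: amide, 1 C=O (running total 2).
CO: ketone, 1 C=O (running total 3).
CH(CONH2): amide, 1 C=O (running total 4).
CH2COOCH2: ester, 1 C=O (running total 5).
CH(COOCH3): ester, 1 C=O (running total 6).
CH2CONHCH2: amide, 1 C=O (running total 7).
COOH: carboxylic acid, 1 C=O (running total 8).

8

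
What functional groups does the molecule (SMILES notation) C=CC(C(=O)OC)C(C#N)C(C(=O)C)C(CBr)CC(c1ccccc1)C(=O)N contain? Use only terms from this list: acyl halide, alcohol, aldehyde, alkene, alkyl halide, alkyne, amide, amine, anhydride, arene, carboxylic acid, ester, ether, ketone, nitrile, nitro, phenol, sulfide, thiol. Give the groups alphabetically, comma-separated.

Working along the chain:
  CH2=CH: C=C double bond → alkene.
  CH(COOCH3): pendant –COOCH3: carbonyl C bonded to C and –OCH3 → ester.
  CH(CN): pendant –C≡N: nitrile.
  CH(COCH3): pendant –COCH3: carbonyl C bonded to two carbons → ketone.
  CH(CH2Br): pendant –CH2X: halogen on sp³ carbon → alkyl halide.
  CH(C6H5): pendant –C6H5: benzene ring → arene.
  CONH2: –C(=O)NH2: carbonyl C bonded to C and to N → amide (the N is not a separate amine).

alkene, alkyl halide, amide, arene, ester, ketone, nitrile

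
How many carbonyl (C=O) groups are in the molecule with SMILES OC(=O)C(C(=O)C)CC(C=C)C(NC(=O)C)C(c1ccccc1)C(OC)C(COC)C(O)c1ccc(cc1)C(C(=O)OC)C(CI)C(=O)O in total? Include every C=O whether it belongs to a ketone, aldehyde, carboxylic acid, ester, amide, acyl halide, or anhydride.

HOOC: carboxylic acid, 1 C=O (running total 1).
CH(COCH3): ketone, 1 C=O (running total 2).
CH(NHCOCH3): amide, 1 C=O (running total 3).
CH(COOCH3): ester, 1 C=O (running total 4).
COOH: carboxylic acid, 1 C=O (running total 5).

5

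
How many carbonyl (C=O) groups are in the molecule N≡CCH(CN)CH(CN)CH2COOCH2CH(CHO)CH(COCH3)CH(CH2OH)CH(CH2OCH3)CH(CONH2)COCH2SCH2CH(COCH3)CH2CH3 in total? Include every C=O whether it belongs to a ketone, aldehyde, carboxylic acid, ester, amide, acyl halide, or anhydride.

6

CH2COOCH2: ester, 1 C=O (running total 1).
CH(CHO): aldehyde, 1 C=O (running total 2).
CH(COCH3): ketone, 1 C=O (running total 3).
CH(CONH2): amide, 1 C=O (running total 4).
CO: ketone, 1 C=O (running total 5).
CH(COCH3): ketone, 1 C=O (running total 6).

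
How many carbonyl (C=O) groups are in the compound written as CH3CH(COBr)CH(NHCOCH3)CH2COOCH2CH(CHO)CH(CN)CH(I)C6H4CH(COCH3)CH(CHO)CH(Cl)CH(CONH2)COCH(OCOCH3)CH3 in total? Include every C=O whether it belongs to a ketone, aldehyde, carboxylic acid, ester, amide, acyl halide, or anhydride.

9

CH(COBr): acyl halide, 1 C=O (running total 1).
CH(NHCOCH3): amide, 1 C=O (running total 2).
CH2COOCH2: ester, 1 C=O (running total 3).
CH(CHO): aldehyde, 1 C=O (running total 4).
CH(COCH3): ketone, 1 C=O (running total 5).
CH(CHO): aldehyde, 1 C=O (running total 6).
CH(CONH2): amide, 1 C=O (running total 7).
CO: ketone, 1 C=O (running total 8).
CH(OCOCH3): ester, 1 C=O (running total 9).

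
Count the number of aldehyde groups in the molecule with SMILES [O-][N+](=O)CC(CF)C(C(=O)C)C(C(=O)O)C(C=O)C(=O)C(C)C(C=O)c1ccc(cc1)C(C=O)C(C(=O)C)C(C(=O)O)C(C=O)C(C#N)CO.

4

Reading the structure from left to right:
  O2NCH2: –NO2 on carbon → nitro group.
  CH(CH2F): pendant –CH2X: halogen on sp³ carbon → alkyl halide.
  CH(COCH3): pendant –COCH3: carbonyl C bonded to two carbons → ketone.
  CH(COOH): pendant –COOH: carbonyl C bonded to C and –OH → carboxylic acid.
  CH(CHO): pendant –CHO: carbonyl C bonded to C and H → aldehyde.
  CO: –C(=O)– with carbon on both sides → ketone.
  CH(CHO): pendant –CHO: carbonyl C bonded to C and H → aldehyde.
  C6H4: para-disubstituted benzene ring → arene.
  CH(CHO): pendant –CHO: carbonyl C bonded to C and H → aldehyde.
  CH(COCH3): pendant –COCH3: carbonyl C bonded to two carbons → ketone.
  CH(COOH): pendant –COOH: carbonyl C bonded to C and –OH → carboxylic acid.
  CH(CHO): pendant –CHO: carbonyl C bonded to C and H → aldehyde.
  CH(CN): pendant –C≡N: nitrile.
  CH2OH: –OH on an sp³ carbon → alcohol.
Aldehyde appears at: CH(CHO), CH(CHO), CH(CHO), CH(CHO) → 4.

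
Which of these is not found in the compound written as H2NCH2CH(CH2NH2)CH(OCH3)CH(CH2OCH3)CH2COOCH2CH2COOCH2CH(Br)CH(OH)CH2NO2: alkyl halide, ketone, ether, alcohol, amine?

amine: present (H2NCH2 — –NH2 on an sp³ carbon with no adjacent C=O → amine).
alcohol: present (CH(OH) — –OH on an sp³ carbon → alcohol (secondary)).
ether: present (CH(OCH3) — pendant –OCH3: C–O–C with sp³ C, no adjacent C=O → ether).
alkyl halide: present (CH(Br) — halogen on an sp³ carbon → alkyl halide).
ketone: absent. In CH2COOCH2, the C=O is bonded to an –O–C group, which defines an ester, not a ketone.

ketone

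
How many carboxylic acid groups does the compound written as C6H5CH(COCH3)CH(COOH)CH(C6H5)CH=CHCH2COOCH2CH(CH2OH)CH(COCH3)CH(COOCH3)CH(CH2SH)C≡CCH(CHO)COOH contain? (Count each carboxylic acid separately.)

2

C6H5– phenyl ring → arene.
pendant –COCH3: carbonyl C bonded to two carbons → ketone.
pendant –COOH: carbonyl C bonded to C and –OH → carboxylic acid.
pendant –C6H5: benzene ring → arene.
C=C double bond → alkene.
–C(=O)–O–C with C on the carbonyl side → ester.
pendant –CH2OH on an sp³ backbone C → alcohol.
pendant –COCH3: carbonyl C bonded to two carbons → ketone.
pendant –COOCH3: carbonyl C bonded to C and –OCH3 → ester.
pendant –CH2SH → thiol.
C≡C triple bond → alkyne.
pendant –CHO: carbonyl C bonded to C and H → aldehyde.
–COOH: carbonyl C bonded to –OH and C → carboxylic acid (the –OH is not a separate alcohol).
Carboxylic acid appears at: CH(COOH), COOH → 2.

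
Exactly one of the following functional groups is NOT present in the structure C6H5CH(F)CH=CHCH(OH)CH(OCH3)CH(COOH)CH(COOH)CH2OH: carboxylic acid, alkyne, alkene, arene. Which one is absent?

carboxylic acid: present (CH(COOH) — pendant –COOH: carbonyl C bonded to C and –OH → carboxylic acid).
arene: present (C6H5 — C6H5– phenyl ring → arene).
alkene: present (CH=CH — C=C double bond → alkene).
alkyne: no segment matches this pattern.

alkyne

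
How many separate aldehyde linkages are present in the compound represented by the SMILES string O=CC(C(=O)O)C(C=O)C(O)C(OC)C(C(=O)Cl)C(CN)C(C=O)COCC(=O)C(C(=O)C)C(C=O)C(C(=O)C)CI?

terminal –CHO: carbonyl C bonded to H and C → aldehyde.
pendant –COOH: carbonyl C bonded to C and –OH → carboxylic acid.
pendant –CHO: carbonyl C bonded to C and H → aldehyde.
–OH on an sp³ carbon → alcohol (secondary).
pendant –OCH3: C–O–C with sp³ C, no adjacent C=O → ether.
pendant –C(=O)X: carbonyl C bonded to C and halogen → acyl halide.
pendant –CH2NH2: N on sp³ C, no adjacent C=O → amine.
pendant –CHO: carbonyl C bonded to C and H → aldehyde.
C–O–C with sp³ carbons on both sides and no adjacent C=O → ether.
–C(=O)– with carbon on both sides → ketone.
pendant –COCH3: carbonyl C bonded to two carbons → ketone.
pendant –CHO: carbonyl C bonded to C and H → aldehyde.
pendant –COCH3: carbonyl C bonded to two carbons → ketone.
halogen on an sp³ carbon → alkyl halide.
Aldehyde appears at: OHC, CH(CHO), CH(CHO), CH(CHO) → 4.

4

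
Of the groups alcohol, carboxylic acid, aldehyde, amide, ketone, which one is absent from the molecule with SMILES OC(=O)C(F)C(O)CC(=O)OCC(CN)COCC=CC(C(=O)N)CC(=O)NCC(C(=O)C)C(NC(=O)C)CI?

aldehyde

carboxylic acid: present (HOOC — –COOH: carbonyl C bonded to –OH and C → carboxylic acid (the –OH is not a separate alcohol)).
amide: present (CH(CONH2) — pendant –CONH2: carbonyl C bonded to C and N → amide).
ketone: present (CH(COCH3) — pendant –COCH3: carbonyl C bonded to two carbons → ketone).
alcohol: present (CH(OH) — –OH on an sp³ carbon → alcohol (secondary)).
aldehyde: absent. In CH(COCH3), the carbonyl carbon is bonded to two carbons, so it is a ketone, not an aldehyde. In HOOC, the carbonyl carbon bears –OH, not –H, so it is a carboxylic acid.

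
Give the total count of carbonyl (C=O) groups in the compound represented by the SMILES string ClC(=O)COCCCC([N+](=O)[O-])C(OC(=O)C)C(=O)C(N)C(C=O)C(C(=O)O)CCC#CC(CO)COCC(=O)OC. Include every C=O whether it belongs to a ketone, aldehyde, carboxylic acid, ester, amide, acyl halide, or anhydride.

ClCO: acyl halide, 1 C=O (running total 1).
CH(OCOCH3): ester, 1 C=O (running total 2).
CO: ketone, 1 C=O (running total 3).
CH(CHO): aldehyde, 1 C=O (running total 4).
CH(COOH): carboxylic acid, 1 C=O (running total 5).
COOCH3: ester, 1 C=O (running total 6).

6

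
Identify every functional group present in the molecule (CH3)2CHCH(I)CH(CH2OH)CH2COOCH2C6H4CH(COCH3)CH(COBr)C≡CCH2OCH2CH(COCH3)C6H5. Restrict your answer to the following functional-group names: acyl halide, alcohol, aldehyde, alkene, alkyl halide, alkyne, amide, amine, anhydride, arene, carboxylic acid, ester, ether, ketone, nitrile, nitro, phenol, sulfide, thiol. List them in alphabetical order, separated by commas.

Taking each segment in turn:
  CH(I): halogen on an sp³ carbon → alkyl halide.
  CH(CH2OH): pendant –CH2OH on an sp³ backbone C → alcohol.
  CH2COOCH2: –C(=O)–O–C with C on the carbonyl side → ester.
  C6H4: para-disubstituted benzene ring → arene.
  CH(COCH3): pendant –COCH3: carbonyl C bonded to two carbons → ketone.
  CH(COBr): pendant –C(=O)X: carbonyl C bonded to C and halogen → acyl halide.
  C≡C: C≡C triple bond → alkyne.
  CH2OCH2: C–O–C with sp³ carbons on both sides and no adjacent C=O → ether.
  CH(COCH3): pendant –COCH3: carbonyl C bonded to two carbons → ketone.
  C6H5: –C6H5 phenyl ring → arene.

acyl halide, alcohol, alkyl halide, alkyne, arene, ester, ether, ketone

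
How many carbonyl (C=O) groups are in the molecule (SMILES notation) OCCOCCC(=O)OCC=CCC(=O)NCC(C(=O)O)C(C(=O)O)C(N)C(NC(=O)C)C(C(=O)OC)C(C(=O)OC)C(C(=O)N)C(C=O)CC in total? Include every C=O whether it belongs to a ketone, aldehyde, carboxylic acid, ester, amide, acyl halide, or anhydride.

CH2COOCH2: ester, 1 C=O (running total 1).
CH2CONHCH2: amide, 1 C=O (running total 2).
CH(COOH): carboxylic acid, 1 C=O (running total 3).
CH(COOH): carboxylic acid, 1 C=O (running total 4).
CH(NHCOCH3): amide, 1 C=O (running total 5).
CH(COOCH3): ester, 1 C=O (running total 6).
CH(COOCH3): ester, 1 C=O (running total 7).
CH(CONH2): amide, 1 C=O (running total 8).
CH(CHO): aldehyde, 1 C=O (running total 9).

9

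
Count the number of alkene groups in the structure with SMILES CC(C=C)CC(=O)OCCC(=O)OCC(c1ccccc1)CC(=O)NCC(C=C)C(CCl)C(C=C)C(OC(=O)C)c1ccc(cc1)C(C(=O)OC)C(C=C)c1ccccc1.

4

Reading the structure from left to right:
  CH(CH=CH2): pendant –CH=CH2: C=C double bond → alkene.
  CH2COOCH2: –C(=O)–O–C with C on the carbonyl side → ester.
  CH2COOCH2: –C(=O)–O–C with C on the carbonyl side → ester.
  CH(C6H5): pendant –C6H5: benzene ring → arene.
  CH2CONHCH2: –C(=O)–N– linkage → amide (the N is not an amine).
  CH(CH=CH2): pendant –CH=CH2: C=C double bond → alkene.
  CH(CH2Cl): pendant –CH2X: halogen on sp³ carbon → alkyl halide.
  CH(CH=CH2): pendant –CH=CH2: C=C double bond → alkene.
  CH(OCOCH3): pendant –OC(=O)CH3: an acyloxy group → ester.
  C6H4: para-disubstituted benzene ring → arene.
  CH(COOCH3): pendant –COOCH3: carbonyl C bonded to C and –OCH3 → ester.
  CH(CH=CH2): pendant –CH=CH2: C=C double bond → alkene.
  C6H5: –C6H5 phenyl ring → arene.
Alkene appears at: CH(CH=CH2), CH(CH=CH2), CH(CH=CH2), CH(CH=CH2) → 4.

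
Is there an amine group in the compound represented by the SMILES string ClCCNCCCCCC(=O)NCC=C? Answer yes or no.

Reading the structure from left to right:
  ClCH2: halogen on an sp³ carbon → alkyl halide.
  CH2NHCH2: C–N–C with sp³ carbons and no adjacent C=O → amine (secondary).
  CH2CONHCH2: –C(=O)–N– linkage → amide (the N is not an amine).
  CH=CH2: C=C double bond → alkene.
The CH2NHCH2 segment supplies the amine: C–N–C with sp³ carbons and no adjacent C=O → amine (secondary).

yes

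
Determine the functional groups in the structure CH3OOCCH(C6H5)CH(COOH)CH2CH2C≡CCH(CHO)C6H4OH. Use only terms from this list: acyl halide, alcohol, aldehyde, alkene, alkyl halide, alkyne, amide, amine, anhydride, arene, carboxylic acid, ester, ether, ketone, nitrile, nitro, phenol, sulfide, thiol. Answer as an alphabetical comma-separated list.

aldehyde, alkyne, arene, carboxylic acid, ester, phenol

CH3O–C(=O)–: carbonyl C bonded to C and to –OCH3 → ester (not ketone + ether).
pendant –C6H5: benzene ring → arene.
pendant –COOH: carbonyl C bonded to C and –OH → carboxylic acid.
C≡C triple bond → alkyne.
pendant –CHO: carbonyl C bonded to C and H → aldehyde.
–OH attached directly to an aromatic ring → phenol (not alcohol); the ring itself is an arene.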